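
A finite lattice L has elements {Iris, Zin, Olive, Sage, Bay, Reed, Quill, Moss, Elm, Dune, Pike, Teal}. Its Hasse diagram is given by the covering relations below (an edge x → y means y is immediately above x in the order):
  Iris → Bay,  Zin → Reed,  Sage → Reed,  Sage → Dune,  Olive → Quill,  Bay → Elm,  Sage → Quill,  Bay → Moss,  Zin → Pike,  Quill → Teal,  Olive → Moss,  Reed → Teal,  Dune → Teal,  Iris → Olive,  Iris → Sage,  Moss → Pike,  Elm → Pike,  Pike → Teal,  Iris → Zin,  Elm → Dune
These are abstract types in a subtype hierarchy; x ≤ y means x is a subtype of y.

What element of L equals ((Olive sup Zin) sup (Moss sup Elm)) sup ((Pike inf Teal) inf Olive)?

Olive ∨ Zin = Pike
Moss ∨ Elm = Pike
Pike ∨ Pike = Pike
Pike ∧ Teal = Pike
Pike ∧ Olive = Olive
Pike ∨ Olive = Pike

Pike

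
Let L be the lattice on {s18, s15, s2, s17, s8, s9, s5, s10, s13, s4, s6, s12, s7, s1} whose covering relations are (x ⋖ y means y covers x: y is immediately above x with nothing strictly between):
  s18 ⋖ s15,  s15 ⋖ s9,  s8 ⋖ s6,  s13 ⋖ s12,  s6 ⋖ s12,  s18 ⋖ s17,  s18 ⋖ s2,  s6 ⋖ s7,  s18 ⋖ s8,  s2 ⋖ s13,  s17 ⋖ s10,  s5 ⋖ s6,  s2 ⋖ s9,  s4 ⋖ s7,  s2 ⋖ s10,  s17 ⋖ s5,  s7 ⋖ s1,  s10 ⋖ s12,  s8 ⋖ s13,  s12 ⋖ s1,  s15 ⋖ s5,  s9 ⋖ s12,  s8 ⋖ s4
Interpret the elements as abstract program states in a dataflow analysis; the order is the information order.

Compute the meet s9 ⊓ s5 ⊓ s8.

Common lower bounds of {s9, s5, s8}: s18.
The greatest among these is s18.

s18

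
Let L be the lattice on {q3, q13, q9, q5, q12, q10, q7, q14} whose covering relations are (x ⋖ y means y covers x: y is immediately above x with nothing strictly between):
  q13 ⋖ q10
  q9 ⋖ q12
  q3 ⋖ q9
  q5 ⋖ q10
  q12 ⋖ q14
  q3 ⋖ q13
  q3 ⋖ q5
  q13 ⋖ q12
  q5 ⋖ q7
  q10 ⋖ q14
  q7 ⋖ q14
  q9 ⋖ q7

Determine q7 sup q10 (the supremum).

Common upper bounds of {q7, q10}: q14.
The least among these is q14.

q14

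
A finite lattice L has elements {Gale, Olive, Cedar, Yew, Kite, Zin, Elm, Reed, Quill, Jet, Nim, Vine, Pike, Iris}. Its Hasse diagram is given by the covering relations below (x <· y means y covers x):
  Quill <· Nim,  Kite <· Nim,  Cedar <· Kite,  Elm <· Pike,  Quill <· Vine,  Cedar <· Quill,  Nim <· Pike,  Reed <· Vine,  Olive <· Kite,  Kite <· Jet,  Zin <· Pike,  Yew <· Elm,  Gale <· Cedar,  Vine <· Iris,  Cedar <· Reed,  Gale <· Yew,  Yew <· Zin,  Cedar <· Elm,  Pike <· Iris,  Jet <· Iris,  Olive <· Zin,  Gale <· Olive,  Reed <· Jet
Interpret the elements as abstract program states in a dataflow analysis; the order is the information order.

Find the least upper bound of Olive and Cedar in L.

Kite

Common upper bounds of {Olive, Cedar}: Iris, Jet, Kite, Nim, Pike.
The least among these is Kite.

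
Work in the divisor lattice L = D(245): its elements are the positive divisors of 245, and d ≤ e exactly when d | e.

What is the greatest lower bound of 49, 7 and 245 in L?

In the divisibility order, the meet is the greatest common divisor: gcd(49, 7, 245) = 7.

7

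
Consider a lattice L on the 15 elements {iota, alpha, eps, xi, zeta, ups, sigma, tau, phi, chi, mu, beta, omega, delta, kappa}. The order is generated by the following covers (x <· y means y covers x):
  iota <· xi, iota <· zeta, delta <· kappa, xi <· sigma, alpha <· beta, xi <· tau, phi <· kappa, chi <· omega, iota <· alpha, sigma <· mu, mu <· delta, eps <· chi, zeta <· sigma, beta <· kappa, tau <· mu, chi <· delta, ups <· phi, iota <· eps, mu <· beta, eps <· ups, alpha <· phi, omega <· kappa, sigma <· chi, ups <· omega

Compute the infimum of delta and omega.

Common lower bounds of {delta, omega}: chi, eps, iota, sigma, xi, zeta.
The greatest among these is chi.

chi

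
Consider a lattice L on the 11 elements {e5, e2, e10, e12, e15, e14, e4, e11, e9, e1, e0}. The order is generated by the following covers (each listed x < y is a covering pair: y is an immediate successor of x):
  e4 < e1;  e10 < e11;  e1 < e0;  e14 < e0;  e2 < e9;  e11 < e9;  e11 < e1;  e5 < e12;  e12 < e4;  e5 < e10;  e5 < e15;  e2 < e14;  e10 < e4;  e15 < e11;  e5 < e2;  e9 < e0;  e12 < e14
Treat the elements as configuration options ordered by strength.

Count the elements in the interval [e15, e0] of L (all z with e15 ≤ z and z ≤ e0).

5

The interval [e15, e0] = {e0, e1, e11, e15, e9}, which has 5 elements.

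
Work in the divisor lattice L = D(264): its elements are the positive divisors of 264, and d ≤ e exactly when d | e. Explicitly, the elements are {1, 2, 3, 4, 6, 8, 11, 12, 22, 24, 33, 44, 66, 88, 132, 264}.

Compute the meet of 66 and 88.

Common lower bounds of {66, 88}: 1, 11, 2, 22.
The greatest among these is 22.

22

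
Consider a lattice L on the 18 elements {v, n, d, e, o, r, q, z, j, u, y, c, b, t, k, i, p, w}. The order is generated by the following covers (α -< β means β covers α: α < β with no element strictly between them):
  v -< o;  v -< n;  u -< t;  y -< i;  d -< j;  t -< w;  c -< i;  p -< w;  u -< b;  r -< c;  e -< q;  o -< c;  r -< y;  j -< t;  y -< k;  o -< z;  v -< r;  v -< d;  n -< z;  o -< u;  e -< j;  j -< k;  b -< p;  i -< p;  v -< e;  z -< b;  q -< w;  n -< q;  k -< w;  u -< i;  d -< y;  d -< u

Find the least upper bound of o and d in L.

Common upper bounds of {o, d}: b, i, p, t, u, w.
The least among these is u.

u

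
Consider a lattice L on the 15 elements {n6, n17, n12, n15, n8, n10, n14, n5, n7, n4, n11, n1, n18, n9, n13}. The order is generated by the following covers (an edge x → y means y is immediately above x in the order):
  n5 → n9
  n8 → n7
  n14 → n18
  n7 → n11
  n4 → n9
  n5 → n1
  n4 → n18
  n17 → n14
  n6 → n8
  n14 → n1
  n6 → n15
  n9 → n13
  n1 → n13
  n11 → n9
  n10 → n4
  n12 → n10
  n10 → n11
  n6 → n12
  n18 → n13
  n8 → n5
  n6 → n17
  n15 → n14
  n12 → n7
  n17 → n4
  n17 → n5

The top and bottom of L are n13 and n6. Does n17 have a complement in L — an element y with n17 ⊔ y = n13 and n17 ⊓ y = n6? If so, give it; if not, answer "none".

none

For every candidate y, either n17 ∨ y ≠ n13 or n17 ∧ y ≠ n6; no complement exists.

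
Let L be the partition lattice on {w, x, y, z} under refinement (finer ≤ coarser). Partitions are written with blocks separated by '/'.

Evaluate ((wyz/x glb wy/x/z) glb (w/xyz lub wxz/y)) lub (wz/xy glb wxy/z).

wyz/x ∧ wy/x/z = wy/x/z
w/xyz ∨ wxz/y = wxyz
wy/x/z ∧ wxyz = wy/x/z
wz/xy ∧ wxy/z = w/xy/z
wy/x/z ∨ w/xy/z = wxy/z

wxy/z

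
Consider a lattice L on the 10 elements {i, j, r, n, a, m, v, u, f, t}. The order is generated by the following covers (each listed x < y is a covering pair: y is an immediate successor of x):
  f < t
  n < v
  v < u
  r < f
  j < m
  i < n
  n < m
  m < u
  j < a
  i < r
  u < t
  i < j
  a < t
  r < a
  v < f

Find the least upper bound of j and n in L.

m

Common upper bounds of {j, n}: m, t, u.
The least among these is m.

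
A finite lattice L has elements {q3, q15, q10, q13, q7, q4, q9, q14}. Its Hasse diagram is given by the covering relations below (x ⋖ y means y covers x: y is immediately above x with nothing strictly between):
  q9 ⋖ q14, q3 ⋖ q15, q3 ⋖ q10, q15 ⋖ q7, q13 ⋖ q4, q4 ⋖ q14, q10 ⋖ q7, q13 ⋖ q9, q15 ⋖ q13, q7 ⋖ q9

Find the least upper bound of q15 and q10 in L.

Common upper bounds of {q15, q10}: q14, q7, q9.
The least among these is q7.

q7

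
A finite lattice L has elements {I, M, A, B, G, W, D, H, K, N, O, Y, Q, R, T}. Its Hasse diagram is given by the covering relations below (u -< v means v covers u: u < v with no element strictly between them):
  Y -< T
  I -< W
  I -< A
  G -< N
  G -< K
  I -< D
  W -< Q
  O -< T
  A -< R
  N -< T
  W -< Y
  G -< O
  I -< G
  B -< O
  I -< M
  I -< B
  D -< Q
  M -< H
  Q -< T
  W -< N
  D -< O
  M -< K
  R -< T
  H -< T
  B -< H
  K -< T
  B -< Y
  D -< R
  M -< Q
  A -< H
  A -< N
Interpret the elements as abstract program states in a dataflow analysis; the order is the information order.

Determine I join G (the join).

Common upper bounds of {I, G}: G, K, N, O, T.
The least among these is G.

G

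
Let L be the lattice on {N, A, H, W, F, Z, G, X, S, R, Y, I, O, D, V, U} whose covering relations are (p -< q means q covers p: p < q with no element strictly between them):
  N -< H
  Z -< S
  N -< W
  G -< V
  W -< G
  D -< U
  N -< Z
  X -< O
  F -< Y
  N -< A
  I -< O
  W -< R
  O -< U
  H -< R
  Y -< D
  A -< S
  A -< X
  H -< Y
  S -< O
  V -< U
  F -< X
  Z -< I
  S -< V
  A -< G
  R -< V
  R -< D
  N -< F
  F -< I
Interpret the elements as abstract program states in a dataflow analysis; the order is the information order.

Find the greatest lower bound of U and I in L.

Common lower bounds of {U, I}: F, I, N, Z.
The greatest among these is I.

I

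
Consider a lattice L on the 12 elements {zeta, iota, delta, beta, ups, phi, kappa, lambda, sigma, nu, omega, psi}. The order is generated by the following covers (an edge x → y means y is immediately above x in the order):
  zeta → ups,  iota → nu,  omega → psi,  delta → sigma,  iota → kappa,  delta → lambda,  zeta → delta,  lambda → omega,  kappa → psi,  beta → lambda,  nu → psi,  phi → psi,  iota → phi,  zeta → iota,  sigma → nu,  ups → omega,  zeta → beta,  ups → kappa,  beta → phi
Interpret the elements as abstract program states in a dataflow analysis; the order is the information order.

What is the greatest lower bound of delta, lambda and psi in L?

delta

Common lower bounds of {delta, lambda, psi}: delta, zeta.
The greatest among these is delta.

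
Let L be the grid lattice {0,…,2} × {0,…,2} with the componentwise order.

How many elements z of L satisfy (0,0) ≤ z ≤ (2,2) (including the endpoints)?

9

The interval [(0,0), (2,2)] = {(0,0), (0,1), (0,2), (1,0), (1,1), (1,2), (2,0), (2,1), (2,2)}, which has 9 elements.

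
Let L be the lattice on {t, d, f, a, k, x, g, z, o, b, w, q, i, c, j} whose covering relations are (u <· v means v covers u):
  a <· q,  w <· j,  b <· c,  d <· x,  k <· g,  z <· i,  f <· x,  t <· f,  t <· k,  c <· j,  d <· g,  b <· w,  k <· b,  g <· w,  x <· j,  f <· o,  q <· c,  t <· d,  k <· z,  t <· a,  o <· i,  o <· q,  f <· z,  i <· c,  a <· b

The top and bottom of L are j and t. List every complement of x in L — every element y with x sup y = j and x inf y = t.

a, b, k

Need y with x ∨ y = j and x ∧ y = t.
Checking each element gives: a, b, k.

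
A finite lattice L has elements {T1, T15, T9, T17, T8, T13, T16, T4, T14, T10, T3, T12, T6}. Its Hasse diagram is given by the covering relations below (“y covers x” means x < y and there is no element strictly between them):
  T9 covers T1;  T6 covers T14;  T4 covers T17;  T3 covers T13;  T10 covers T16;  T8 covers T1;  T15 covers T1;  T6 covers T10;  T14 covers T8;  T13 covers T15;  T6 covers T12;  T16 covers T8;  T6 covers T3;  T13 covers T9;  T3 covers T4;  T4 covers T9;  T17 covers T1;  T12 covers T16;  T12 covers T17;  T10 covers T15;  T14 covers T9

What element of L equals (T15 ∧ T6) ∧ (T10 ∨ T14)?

T15

T15 ∧ T6 = T15
T10 ∨ T14 = T6
T15 ∧ T6 = T15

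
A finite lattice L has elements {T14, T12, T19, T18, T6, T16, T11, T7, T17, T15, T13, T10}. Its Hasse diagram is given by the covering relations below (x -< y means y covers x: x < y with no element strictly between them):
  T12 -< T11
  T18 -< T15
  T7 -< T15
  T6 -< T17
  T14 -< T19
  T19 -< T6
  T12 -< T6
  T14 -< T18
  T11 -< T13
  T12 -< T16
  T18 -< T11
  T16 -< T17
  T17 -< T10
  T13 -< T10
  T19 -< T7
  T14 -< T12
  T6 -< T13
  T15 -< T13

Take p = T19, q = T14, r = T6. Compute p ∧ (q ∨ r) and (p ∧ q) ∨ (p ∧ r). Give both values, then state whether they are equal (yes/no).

q ∨ r = T6, so p ∧ (q ∨ r) = T19 ∧ T6 = T19.
p ∧ q = T14 and p ∧ r = T19, so (p ∧ q) ∨ (p ∧ r) = T14 ∨ T19 = T19.
Equal: yes.

T19; T19; yes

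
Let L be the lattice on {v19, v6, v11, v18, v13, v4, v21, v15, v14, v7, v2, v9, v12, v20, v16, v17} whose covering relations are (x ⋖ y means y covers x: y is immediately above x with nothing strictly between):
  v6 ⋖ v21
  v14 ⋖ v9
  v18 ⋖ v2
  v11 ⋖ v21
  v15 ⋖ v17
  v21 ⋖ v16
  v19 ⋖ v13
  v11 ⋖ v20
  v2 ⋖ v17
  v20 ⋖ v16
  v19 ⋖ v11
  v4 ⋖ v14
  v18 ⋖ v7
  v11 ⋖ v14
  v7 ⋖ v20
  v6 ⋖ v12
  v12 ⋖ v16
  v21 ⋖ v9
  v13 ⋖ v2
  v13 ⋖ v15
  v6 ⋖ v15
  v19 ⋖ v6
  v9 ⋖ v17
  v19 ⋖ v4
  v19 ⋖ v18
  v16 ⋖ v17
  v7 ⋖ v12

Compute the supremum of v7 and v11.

v20

Common upper bounds of {v7, v11}: v16, v17, v20.
The least among these is v20.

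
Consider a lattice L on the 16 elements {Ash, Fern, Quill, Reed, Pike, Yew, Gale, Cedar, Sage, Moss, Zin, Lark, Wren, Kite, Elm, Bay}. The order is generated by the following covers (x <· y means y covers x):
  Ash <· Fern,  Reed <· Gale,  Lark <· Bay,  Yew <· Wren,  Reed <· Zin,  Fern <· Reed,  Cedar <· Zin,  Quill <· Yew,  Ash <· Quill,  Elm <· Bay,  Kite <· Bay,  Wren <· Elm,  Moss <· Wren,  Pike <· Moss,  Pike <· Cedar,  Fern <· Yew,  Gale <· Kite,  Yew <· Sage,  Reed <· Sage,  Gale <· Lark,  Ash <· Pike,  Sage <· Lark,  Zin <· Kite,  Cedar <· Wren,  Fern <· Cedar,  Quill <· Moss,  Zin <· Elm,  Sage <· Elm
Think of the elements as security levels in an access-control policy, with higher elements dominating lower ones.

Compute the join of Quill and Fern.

Common upper bounds of {Quill, Fern}: Bay, Elm, Lark, Sage, Wren, Yew.
The least among these is Yew.

Yew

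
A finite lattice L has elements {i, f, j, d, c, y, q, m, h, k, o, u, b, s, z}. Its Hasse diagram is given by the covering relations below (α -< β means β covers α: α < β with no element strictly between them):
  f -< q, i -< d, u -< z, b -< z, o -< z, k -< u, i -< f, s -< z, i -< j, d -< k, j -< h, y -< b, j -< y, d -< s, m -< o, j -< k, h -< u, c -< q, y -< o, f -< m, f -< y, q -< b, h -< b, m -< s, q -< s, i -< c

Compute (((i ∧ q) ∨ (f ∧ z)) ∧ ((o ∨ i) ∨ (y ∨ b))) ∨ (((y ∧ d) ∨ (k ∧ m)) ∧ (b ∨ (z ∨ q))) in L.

f

i ∧ q = i
f ∧ z = f
i ∨ f = f
o ∨ i = o
y ∨ b = b
o ∨ b = z
f ∧ z = f
y ∧ d = i
k ∧ m = i
i ∨ i = i
z ∨ q = z
b ∨ z = z
i ∧ z = i
f ∨ i = f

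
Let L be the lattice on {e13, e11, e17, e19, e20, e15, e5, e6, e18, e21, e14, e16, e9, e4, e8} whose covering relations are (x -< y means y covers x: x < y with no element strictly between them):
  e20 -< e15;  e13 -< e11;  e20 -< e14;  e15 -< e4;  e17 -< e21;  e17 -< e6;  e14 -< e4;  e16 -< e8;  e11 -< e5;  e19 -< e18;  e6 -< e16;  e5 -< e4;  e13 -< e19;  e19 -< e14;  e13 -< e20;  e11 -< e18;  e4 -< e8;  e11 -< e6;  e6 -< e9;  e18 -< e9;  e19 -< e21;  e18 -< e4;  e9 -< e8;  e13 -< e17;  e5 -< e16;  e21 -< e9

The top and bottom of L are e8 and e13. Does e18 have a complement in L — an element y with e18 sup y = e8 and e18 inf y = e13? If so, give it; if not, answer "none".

none

For every candidate y, either e18 ∨ y ≠ e8 or e18 ∧ y ≠ e13; no complement exists.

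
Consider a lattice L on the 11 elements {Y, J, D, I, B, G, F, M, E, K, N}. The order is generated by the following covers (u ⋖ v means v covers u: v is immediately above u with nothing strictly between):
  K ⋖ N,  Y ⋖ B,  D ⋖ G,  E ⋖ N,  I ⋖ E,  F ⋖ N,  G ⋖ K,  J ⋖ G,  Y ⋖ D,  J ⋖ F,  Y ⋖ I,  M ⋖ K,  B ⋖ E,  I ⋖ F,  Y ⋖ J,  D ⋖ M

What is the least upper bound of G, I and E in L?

N

Common upper bounds of {G, I, E}: N.
The least among these is N.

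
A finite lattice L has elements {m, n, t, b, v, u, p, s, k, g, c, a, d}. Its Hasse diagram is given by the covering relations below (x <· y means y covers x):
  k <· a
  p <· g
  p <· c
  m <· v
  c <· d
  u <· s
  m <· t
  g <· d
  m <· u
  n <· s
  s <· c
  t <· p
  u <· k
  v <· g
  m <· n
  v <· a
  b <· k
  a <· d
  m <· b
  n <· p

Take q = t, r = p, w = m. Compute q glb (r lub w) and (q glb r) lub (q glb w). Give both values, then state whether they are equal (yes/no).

t; t; yes

r lub w = p, so q glb (r lub w) = t glb p = t.
q glb r = t and q glb w = m, so (q glb r) lub (q glb w) = t lub m = t.
Equal: yes.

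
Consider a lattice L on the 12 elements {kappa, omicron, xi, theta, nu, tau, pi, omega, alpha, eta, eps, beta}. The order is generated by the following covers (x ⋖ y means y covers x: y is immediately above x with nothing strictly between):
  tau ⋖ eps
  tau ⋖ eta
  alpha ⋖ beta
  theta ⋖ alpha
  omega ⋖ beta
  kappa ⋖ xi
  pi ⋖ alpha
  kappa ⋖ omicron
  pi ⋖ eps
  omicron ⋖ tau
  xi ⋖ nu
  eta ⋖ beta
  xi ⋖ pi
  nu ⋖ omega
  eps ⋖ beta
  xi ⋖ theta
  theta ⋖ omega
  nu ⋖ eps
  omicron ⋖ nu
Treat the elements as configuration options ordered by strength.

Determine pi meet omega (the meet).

Common lower bounds of {pi, omega}: kappa, xi.
The greatest among these is xi.

xi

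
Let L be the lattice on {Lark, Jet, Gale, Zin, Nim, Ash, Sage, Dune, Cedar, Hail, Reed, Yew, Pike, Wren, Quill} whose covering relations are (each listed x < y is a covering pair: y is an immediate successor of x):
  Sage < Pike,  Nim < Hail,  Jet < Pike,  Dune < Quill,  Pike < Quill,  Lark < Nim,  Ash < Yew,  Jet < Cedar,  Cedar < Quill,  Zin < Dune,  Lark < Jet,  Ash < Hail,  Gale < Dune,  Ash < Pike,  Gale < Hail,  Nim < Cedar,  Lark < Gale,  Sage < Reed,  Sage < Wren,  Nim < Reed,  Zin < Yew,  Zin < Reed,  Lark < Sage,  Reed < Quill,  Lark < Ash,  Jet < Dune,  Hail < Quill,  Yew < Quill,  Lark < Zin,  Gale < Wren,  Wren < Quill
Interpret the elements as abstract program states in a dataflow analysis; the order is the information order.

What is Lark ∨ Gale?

Common upper bounds of {Lark, Gale}: Dune, Gale, Hail, Quill, Wren.
The least among these is Gale.

Gale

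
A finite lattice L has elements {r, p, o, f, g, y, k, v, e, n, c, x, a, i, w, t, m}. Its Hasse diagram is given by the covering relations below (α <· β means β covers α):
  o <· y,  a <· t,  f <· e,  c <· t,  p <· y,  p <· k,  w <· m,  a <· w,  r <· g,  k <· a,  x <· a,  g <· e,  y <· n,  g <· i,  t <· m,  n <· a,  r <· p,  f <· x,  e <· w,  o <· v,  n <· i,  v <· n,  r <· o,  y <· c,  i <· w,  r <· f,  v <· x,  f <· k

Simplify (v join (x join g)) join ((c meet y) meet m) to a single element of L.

x ∨ g = w
v ∨ w = w
c ∧ y = y
y ∧ m = y
w ∨ y = w

w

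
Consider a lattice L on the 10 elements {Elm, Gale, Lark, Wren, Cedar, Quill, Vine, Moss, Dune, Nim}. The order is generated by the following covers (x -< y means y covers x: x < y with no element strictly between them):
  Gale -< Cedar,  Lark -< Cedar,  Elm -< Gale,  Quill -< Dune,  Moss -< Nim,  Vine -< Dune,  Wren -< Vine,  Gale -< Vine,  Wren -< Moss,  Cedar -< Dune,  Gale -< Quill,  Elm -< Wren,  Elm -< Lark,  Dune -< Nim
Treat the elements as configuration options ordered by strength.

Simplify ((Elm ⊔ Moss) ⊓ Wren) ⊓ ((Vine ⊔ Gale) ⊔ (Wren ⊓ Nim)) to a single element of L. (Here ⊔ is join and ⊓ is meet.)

Elm ∨ Moss = Moss
Moss ∧ Wren = Wren
Vine ∨ Gale = Vine
Wren ∧ Nim = Wren
Vine ∨ Wren = Vine
Wren ∧ Vine = Wren

Wren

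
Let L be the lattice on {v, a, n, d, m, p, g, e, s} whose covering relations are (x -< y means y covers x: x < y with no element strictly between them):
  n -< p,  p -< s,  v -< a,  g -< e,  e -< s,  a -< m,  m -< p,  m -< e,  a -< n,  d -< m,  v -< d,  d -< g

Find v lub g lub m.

Common upper bounds of {v, g, m}: e, s.
The least among these is e.

e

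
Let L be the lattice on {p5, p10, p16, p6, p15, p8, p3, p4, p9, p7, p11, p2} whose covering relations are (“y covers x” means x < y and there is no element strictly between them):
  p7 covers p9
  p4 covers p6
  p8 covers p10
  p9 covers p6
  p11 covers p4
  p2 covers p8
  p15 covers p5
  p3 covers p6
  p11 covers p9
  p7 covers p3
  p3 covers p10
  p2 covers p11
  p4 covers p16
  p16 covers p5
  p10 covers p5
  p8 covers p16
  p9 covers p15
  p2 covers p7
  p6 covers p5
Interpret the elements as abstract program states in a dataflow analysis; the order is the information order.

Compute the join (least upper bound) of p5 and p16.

Common upper bounds of {p5, p16}: p11, p16, p2, p4, p8.
The least among these is p16.

p16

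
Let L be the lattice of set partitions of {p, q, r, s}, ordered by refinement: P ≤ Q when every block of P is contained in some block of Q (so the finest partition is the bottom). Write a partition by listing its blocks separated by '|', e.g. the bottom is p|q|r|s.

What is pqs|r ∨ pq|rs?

The join of pqs|r and pq|rs merges any blocks that overlap across the partitions, giving pqrs.

pqrs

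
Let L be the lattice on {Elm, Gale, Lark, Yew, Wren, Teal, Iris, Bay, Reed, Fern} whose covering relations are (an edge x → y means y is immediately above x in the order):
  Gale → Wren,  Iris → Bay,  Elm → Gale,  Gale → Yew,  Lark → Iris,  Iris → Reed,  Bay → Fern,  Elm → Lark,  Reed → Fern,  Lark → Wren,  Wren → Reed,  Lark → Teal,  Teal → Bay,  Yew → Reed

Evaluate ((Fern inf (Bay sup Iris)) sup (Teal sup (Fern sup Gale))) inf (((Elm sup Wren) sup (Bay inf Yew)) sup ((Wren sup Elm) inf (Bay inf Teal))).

Wren

Bay ∨ Iris = Bay
Fern ∧ Bay = Bay
Fern ∨ Gale = Fern
Teal ∨ Fern = Fern
Bay ∨ Fern = Fern
Elm ∨ Wren = Wren
Bay ∧ Yew = Elm
Wren ∨ Elm = Wren
Wren ∨ Elm = Wren
Bay ∧ Teal = Teal
Wren ∧ Teal = Lark
Wren ∨ Lark = Wren
Fern ∧ Wren = Wren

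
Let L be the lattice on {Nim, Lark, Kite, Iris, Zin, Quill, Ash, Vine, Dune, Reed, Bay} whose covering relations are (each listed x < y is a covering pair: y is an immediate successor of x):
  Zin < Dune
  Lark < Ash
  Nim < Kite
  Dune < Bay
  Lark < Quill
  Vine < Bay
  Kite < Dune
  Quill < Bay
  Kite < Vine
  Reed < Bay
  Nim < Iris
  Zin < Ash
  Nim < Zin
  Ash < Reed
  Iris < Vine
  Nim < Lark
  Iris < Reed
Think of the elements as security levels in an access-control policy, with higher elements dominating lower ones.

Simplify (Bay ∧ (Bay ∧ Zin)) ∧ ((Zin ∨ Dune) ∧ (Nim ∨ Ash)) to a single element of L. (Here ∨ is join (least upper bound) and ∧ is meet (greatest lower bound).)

Bay ∧ Zin = Zin
Bay ∧ Zin = Zin
Zin ∨ Dune = Dune
Nim ∨ Ash = Ash
Dune ∧ Ash = Zin
Zin ∧ Zin = Zin

Zin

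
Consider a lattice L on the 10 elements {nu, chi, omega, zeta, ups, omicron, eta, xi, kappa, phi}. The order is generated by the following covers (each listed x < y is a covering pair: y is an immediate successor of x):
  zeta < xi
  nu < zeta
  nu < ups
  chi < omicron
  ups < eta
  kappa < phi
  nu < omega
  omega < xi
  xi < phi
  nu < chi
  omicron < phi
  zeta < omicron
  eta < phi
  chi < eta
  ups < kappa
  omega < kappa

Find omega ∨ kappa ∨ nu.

kappa

Common upper bounds of {omega, kappa, nu}: kappa, phi.
The least among these is kappa.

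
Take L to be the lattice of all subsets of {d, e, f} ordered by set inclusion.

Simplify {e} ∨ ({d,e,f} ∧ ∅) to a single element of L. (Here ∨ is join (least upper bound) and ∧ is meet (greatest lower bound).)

{d,e,f} ∧ ∅ = ∅
{e} ∨ ∅ = {e}

{e}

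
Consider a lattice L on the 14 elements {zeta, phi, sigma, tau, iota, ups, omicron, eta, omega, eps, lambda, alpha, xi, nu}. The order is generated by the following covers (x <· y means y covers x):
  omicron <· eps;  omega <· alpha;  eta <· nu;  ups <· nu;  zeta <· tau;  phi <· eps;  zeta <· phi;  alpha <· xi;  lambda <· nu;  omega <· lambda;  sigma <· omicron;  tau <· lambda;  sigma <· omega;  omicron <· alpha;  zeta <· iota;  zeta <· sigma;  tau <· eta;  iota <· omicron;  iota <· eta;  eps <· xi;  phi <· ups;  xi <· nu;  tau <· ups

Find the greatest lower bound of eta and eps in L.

iota

Common lower bounds of {eta, eps}: iota, zeta.
The greatest among these is iota.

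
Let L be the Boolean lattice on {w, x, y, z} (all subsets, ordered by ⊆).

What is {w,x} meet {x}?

Under ⊆, meet is intersection: {w,x} ∩ {x} = {x}.

{x}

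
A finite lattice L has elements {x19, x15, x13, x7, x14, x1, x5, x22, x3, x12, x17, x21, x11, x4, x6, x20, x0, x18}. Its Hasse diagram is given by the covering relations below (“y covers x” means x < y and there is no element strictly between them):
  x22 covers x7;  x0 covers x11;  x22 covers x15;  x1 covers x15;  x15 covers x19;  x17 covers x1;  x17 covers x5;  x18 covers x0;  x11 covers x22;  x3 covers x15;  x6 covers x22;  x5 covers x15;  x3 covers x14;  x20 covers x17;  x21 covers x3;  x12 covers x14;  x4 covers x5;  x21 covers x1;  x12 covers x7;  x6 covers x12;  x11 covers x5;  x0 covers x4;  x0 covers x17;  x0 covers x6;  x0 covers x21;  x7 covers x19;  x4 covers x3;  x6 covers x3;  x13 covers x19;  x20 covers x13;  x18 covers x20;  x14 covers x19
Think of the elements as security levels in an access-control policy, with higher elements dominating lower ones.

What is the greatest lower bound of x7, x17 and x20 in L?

Common lower bounds of {x7, x17, x20}: x19.
The greatest among these is x19.

x19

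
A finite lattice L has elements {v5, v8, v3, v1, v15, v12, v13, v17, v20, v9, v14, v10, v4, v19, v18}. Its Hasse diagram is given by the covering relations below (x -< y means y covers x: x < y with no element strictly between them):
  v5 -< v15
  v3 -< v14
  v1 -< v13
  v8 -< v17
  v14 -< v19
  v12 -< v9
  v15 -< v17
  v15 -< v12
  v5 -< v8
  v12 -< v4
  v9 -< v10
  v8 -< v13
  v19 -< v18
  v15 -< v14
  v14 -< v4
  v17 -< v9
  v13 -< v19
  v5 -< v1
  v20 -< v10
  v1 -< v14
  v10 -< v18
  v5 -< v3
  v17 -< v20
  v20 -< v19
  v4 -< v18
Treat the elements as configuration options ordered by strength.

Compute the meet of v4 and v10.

v12

Common lower bounds of {v4, v10}: v12, v15, v5.
The greatest among these is v12.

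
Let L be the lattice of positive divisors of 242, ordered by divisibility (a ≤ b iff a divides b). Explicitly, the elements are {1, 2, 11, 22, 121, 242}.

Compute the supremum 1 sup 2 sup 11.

In the divisibility order, the join is the least common multiple: lcm(1, 2, 11) = 22.

22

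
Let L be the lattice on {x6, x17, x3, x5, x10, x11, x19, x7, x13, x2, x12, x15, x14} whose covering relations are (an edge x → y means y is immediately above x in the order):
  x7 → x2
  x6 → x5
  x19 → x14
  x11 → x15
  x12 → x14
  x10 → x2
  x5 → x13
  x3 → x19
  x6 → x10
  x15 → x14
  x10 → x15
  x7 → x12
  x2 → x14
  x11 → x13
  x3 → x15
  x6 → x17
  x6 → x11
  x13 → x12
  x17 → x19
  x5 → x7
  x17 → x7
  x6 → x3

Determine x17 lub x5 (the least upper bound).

Common upper bounds of {x17, x5}: x12, x14, x2, x7.
The least among these is x7.

x7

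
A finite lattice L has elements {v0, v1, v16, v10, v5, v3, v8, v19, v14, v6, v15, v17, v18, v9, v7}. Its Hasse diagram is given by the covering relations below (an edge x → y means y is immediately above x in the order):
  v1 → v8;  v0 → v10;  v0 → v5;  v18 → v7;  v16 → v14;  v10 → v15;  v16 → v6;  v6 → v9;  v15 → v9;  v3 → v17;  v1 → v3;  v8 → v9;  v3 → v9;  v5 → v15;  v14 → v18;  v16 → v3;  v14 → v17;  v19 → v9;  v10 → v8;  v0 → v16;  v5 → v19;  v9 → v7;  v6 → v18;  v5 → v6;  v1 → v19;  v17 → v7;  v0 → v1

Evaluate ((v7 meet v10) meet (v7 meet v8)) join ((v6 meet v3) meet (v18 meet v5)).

v10

v7 ∧ v10 = v10
v7 ∧ v8 = v8
v10 ∧ v8 = v10
v6 ∧ v3 = v16
v18 ∧ v5 = v5
v16 ∧ v5 = v0
v10 ∨ v0 = v10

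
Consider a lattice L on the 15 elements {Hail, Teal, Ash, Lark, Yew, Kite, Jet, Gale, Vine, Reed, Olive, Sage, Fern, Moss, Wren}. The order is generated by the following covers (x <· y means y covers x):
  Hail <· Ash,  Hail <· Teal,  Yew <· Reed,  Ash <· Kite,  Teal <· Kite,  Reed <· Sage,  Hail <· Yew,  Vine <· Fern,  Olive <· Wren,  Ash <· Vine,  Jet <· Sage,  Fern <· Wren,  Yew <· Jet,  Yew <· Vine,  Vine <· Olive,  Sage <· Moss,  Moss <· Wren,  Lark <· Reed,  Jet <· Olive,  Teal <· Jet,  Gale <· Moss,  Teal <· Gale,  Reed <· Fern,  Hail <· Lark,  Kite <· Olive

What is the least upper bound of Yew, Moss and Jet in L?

Moss

Common upper bounds of {Yew, Moss, Jet}: Moss, Wren.
The least among these is Moss.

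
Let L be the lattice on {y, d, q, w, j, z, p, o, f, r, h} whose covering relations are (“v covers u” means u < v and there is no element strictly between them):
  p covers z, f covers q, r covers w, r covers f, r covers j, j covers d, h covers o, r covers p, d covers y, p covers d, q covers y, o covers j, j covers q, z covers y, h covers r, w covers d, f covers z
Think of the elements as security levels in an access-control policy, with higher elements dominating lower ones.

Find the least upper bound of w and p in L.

Common upper bounds of {w, p}: h, r.
The least among these is r.

r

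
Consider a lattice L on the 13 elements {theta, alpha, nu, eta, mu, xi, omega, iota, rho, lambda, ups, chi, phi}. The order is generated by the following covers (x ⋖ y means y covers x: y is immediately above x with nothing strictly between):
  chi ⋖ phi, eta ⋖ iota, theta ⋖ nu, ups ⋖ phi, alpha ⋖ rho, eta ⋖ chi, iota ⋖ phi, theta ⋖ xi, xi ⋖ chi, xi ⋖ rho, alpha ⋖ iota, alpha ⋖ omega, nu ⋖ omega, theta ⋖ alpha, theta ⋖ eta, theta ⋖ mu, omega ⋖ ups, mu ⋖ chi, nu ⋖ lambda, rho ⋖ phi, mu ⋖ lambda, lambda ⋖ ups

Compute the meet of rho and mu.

Common lower bounds of {rho, mu}: theta.
The greatest among these is theta.

theta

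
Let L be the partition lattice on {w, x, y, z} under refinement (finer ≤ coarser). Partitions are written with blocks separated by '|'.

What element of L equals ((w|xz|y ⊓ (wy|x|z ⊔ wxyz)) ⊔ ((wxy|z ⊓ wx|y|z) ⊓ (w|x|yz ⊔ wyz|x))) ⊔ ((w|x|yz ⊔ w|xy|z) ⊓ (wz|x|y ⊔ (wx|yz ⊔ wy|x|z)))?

wy|x|z ∨ wxyz = wxyz
w|xz|y ∧ wxyz = w|xz|y
wxy|z ∧ wx|y|z = wx|y|z
w|x|yz ∨ wyz|x = wyz|x
wx|y|z ∧ wyz|x = w|x|y|z
w|xz|y ∨ w|x|y|z = w|xz|y
w|x|yz ∨ w|xy|z = w|xyz
wx|yz ∨ wy|x|z = wxyz
wz|x|y ∨ wxyz = wxyz
w|xyz ∧ wxyz = w|xyz
w|xz|y ∨ w|xyz = w|xyz

w|xyz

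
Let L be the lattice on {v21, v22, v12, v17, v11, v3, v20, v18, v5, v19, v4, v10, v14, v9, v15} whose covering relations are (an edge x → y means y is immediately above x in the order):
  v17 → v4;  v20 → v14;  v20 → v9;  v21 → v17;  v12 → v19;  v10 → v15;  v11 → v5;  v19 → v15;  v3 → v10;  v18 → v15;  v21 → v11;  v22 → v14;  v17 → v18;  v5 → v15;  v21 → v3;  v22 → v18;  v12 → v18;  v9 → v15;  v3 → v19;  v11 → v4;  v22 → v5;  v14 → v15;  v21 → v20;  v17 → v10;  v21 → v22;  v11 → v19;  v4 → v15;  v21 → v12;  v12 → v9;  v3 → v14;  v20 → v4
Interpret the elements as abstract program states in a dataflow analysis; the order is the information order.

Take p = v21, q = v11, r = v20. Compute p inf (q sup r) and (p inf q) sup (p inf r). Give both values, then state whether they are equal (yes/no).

v21; v21; yes

q sup r = v4, so p inf (q sup r) = v21 inf v4 = v21.
p inf q = v21 and p inf r = v21, so (p inf q) sup (p inf r) = v21 sup v21 = v21.
Equal: yes.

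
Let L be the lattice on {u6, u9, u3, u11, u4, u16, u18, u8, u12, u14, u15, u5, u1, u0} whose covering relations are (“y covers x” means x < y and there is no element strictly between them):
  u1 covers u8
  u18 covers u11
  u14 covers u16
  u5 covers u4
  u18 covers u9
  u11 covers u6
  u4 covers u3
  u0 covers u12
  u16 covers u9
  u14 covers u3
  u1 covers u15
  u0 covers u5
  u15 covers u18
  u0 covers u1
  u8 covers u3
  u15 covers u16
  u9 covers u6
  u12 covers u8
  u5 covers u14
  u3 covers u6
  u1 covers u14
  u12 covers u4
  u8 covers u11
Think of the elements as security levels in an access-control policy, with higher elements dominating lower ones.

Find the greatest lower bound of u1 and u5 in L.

u14

Common lower bounds of {u1, u5}: u14, u16, u3, u6, u9.
The greatest among these is u14.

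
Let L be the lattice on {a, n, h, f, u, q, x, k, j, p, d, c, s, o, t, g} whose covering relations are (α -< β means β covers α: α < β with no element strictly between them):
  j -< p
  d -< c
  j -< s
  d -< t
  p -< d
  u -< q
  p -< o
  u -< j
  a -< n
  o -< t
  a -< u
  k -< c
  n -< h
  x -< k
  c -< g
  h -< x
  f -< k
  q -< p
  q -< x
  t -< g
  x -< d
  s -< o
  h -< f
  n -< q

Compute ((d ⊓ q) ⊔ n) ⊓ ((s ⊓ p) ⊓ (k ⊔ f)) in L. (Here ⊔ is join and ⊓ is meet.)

u

d ∧ q = q
q ∨ n = q
s ∧ p = j
k ∨ f = k
j ∧ k = u
q ∧ u = u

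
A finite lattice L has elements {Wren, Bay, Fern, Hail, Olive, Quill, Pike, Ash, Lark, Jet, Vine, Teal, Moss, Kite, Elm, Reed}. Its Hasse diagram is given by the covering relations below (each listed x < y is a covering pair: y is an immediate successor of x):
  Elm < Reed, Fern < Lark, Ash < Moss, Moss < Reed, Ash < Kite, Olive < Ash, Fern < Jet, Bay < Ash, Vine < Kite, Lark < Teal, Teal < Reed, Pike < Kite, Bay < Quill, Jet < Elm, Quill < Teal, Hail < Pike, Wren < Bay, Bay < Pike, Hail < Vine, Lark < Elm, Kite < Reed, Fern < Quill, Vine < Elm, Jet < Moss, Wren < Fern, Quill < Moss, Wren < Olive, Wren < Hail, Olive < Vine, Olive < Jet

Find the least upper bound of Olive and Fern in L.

Jet

Common upper bounds of {Olive, Fern}: Elm, Jet, Moss, Reed.
The least among these is Jet.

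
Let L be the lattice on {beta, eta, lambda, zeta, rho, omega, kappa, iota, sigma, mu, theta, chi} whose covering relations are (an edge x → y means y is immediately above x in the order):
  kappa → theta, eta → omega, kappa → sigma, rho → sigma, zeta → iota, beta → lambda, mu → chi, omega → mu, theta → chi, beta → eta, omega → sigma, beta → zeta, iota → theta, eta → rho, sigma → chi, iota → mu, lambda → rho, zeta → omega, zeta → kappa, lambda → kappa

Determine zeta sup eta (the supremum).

omega

Common upper bounds of {zeta, eta}: chi, mu, omega, sigma.
The least among these is omega.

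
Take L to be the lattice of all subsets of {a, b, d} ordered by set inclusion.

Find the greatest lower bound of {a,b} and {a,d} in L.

{a}

Common lower bounds of {{a,b}, {a,d}}: {a}, ∅.
The greatest among these is {a}.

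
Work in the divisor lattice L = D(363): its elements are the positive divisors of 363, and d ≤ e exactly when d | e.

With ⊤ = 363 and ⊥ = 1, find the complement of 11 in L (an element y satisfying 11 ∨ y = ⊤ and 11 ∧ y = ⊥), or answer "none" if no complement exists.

For every candidate y, either 11 ∨ y ≠ 363 or 11 ∧ y ≠ 1; no complement exists.

none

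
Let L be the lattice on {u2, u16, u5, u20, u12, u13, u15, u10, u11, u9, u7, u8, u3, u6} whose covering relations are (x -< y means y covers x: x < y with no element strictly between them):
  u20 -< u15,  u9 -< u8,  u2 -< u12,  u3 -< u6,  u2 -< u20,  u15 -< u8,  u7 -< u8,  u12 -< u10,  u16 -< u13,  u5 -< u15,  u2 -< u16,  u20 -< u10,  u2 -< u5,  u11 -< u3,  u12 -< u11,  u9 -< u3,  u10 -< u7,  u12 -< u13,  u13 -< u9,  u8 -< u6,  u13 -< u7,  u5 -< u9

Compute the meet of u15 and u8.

Common lower bounds of {u15, u8}: u15, u2, u20, u5.
The greatest among these is u15.

u15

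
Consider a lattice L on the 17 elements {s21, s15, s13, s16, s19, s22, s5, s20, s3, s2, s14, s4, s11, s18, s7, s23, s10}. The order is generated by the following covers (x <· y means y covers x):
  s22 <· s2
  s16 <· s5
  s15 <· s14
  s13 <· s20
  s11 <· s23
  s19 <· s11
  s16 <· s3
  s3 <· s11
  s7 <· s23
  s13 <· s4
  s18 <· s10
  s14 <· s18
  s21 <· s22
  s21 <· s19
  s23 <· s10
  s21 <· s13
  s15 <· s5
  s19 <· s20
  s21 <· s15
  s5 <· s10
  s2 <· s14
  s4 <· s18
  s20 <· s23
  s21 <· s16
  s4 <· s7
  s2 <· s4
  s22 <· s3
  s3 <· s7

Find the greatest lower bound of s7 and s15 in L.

Common lower bounds of {s7, s15}: s21.
The greatest among these is s21.

s21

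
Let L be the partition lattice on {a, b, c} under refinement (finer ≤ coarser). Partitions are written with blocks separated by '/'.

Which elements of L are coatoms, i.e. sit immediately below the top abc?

The coatoms are exactly the elements covered by abc: a/bc, ab/c, ac/b.

a/bc, ab/c, ac/b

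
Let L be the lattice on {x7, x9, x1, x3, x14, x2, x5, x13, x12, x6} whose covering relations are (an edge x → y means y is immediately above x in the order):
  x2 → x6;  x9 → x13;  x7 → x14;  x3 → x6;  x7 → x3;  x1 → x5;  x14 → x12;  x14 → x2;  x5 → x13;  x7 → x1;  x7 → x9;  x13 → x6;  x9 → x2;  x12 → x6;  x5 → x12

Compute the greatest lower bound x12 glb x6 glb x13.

x5

Common lower bounds of {x12, x6, x13}: x1, x5, x7.
The greatest among these is x5.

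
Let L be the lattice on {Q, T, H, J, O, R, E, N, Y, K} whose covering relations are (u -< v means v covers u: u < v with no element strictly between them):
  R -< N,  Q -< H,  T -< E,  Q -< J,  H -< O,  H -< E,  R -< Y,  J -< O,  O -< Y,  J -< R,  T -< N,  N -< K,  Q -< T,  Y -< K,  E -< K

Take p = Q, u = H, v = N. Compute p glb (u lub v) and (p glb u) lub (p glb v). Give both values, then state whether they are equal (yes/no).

u lub v = K, so p glb (u lub v) = Q glb K = Q.
p glb u = Q and p glb v = Q, so (p glb u) lub (p glb v) = Q lub Q = Q.
Equal: yes.

Q; Q; yes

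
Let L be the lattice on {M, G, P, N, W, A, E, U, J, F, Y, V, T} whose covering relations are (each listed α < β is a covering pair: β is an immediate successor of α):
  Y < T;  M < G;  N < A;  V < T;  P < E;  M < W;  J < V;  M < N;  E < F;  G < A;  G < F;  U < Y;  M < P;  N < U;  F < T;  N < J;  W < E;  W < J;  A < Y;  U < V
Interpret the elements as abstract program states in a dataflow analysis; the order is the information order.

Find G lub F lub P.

Common upper bounds of {G, F, P}: F, T.
The least among these is F.

F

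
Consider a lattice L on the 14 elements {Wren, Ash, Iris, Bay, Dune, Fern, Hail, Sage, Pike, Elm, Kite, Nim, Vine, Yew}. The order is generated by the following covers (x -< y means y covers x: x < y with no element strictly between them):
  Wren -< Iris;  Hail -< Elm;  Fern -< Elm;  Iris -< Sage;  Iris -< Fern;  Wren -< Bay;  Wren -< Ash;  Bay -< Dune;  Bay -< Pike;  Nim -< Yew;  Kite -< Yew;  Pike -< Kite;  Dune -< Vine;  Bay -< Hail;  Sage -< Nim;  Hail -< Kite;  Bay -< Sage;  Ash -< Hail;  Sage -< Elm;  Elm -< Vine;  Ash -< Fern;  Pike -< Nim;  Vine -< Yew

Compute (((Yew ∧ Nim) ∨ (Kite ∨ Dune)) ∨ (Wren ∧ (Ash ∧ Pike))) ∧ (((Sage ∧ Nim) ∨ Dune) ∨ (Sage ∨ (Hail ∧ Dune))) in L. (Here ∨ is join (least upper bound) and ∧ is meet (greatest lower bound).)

Yew ∧ Nim = Nim
Kite ∨ Dune = Yew
Nim ∨ Yew = Yew
Ash ∧ Pike = Wren
Wren ∧ Wren = Wren
Yew ∨ Wren = Yew
Sage ∧ Nim = Sage
Sage ∨ Dune = Vine
Hail ∧ Dune = Bay
Sage ∨ Bay = Sage
Vine ∨ Sage = Vine
Yew ∧ Vine = Vine

Vine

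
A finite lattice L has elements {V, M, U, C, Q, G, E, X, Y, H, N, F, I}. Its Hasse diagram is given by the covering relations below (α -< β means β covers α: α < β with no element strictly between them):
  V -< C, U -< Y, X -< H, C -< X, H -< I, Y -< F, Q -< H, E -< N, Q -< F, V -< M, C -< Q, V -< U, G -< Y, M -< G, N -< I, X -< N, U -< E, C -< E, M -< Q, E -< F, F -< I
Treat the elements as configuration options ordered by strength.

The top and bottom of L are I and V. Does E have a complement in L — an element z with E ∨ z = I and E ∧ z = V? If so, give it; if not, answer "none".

For every candidate z, either E ∨ z ≠ I or E ∧ z ≠ V; no complement exists.

none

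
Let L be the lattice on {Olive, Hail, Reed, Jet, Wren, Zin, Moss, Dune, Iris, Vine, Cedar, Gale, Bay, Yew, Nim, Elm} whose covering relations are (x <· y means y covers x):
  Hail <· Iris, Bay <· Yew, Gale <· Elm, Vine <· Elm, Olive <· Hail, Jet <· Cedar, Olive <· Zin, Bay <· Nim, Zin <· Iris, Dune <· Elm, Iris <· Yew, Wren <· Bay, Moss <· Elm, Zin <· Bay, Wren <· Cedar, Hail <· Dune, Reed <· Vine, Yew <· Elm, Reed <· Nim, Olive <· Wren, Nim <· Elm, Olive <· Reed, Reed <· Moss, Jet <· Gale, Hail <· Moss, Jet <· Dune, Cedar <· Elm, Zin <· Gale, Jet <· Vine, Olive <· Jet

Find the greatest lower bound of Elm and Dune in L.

Common lower bounds of {Elm, Dune}: Dune, Hail, Jet, Olive.
The greatest among these is Dune.

Dune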